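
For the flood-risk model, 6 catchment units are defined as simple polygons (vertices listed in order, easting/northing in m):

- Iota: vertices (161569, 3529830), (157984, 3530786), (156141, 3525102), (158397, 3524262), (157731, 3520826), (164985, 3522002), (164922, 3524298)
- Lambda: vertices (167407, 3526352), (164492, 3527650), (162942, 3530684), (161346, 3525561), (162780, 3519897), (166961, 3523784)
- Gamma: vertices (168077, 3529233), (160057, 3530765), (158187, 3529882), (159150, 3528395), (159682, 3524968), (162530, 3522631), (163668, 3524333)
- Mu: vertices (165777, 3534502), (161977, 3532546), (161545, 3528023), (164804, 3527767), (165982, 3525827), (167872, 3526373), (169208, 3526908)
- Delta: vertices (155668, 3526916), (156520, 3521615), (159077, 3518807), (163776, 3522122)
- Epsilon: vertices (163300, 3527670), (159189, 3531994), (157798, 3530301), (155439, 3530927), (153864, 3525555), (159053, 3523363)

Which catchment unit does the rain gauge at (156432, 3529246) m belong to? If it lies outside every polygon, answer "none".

Cast a ray rightward from (156432, 3529246). For each polygon, the edges (by vertex number in listed order) whose endpoints lie on opposite sides of northing = 3529246, where each meets that height, and whether that is right or left of the point:
Iota: 2–3 at easting≈157484.7 (right), 7–1 at easting≈161923.0 (right) → 2 crossings.
Lambda: 2–3 at easting≈163676.6 (right), 3–4 at easting≈162494.0 (right) → 2 crossings.
Gamma: 1–2 at easting≈168008.9 (right), 3–4 at easting≈158598.9 (right) → 2 crossings.
Mu: 2–3 at easting≈161661.8 (right), 7–1 at easting≈168151.7 (right) → 2 crossings.
Delta: no edge straddles that height → 0 crossings.
Epsilon: 1–2 at easting≈161801.6 (right), 4–5 at easting≈154946.2 (left) → 1 crossing.
Only Epsilon has an odd count, so the point is inside Epsilon.

Epsilon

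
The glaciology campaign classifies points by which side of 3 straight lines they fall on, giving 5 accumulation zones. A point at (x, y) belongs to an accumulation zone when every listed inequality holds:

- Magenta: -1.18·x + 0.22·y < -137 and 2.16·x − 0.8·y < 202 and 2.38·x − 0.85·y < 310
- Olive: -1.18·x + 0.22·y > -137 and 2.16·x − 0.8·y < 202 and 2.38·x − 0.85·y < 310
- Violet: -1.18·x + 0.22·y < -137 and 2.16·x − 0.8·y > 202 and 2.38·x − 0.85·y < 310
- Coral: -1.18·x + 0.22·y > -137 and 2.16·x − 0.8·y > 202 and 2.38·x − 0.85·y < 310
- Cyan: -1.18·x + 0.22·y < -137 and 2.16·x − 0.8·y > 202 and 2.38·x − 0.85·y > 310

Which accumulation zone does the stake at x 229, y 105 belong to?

Cyan

-1.18·229 + 0.22·105 = -247.120, which is < -137
2.16·229 − 0.8·105 = 410.640, which is > 202
2.38·229 − 0.85·105 = 455.770, which is > 310
This sign pattern matches Cyan.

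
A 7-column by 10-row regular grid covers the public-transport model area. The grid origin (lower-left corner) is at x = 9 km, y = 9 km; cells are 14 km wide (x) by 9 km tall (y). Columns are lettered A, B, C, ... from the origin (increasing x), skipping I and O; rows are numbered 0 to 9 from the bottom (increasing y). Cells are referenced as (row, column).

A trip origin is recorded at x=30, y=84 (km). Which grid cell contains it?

Column index: ⌊(30 − 9) / 14⌋ = ⌊1.500⌋ = 1 → column B
Row offset from origin: ⌊(84 − 9) / 9⌋ = ⌊8.333⌋ = 8 → row 8

(8, B)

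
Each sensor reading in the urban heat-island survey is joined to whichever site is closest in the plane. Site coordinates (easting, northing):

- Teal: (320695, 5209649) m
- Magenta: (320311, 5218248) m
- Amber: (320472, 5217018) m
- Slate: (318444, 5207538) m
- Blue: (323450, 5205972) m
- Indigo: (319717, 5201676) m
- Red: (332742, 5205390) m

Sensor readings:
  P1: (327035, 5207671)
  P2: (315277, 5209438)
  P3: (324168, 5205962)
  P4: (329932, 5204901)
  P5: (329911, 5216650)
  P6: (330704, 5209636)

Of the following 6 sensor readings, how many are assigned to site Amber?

1

P1 → Blue
P2 → Slate
P3 → Blue
P4 → Red
P5 → Amber
P6 → Red
1 of the 6 goes to Amber.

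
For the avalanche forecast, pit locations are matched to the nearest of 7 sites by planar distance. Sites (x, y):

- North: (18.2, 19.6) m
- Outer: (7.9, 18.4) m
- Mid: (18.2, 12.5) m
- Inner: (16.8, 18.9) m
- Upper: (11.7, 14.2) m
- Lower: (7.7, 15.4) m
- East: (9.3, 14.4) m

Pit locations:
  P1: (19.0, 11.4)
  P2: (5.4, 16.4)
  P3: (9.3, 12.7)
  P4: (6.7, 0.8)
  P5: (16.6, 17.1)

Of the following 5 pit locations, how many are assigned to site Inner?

P1 → Mid
P2 → Lower
P3 → East
P4 → East
P5 → Inner
1 of the 5 goes to Inner.

1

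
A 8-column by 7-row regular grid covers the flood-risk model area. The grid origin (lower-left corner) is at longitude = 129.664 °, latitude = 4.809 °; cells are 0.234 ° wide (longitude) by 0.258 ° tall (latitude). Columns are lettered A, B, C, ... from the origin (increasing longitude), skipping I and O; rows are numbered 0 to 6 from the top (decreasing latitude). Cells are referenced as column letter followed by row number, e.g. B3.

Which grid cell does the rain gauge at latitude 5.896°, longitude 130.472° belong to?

D2

Column index: ⌊(130.472 − 129.664) / 0.234⌋ = ⌊3.453⌋ = 3 → column D
Row offset from origin: ⌊(5.896 − 4.809) / 0.258⌋ = ⌊4.213⌋ = 4 → row 2 (counted from top)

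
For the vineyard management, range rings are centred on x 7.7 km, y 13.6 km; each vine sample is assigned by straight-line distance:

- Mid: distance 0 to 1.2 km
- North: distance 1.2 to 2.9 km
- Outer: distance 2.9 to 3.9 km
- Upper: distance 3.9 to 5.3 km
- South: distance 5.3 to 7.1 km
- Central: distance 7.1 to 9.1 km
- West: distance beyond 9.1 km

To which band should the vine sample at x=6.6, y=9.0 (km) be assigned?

Distance = √((6.6−7.7)² + (9.0−13.6)²) = √(1.210 + 21.160) = 4.730 km.
3.9 ≤ 4.730 < 5.3 → Upper.

Upper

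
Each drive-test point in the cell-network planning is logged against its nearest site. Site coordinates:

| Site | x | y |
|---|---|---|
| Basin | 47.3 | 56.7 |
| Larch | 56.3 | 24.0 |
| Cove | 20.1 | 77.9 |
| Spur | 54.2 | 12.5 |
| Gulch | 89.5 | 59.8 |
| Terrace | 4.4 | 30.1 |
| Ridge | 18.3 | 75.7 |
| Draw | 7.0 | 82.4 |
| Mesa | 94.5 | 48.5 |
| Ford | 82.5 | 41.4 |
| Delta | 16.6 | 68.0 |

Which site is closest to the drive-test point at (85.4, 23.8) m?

Ford

Squared distances to each site:
Basin: 2534.020; Larch: 846.850; Cove: 7190.900; Spur: 1101.130; Gulch: 1312.810; Terrace: 6600.690; Ridge: 7196.020; Draw: 9580.520; Mesa: 692.900; Ford: 318.170; Delta: 6687.080.
Minimum at Ford.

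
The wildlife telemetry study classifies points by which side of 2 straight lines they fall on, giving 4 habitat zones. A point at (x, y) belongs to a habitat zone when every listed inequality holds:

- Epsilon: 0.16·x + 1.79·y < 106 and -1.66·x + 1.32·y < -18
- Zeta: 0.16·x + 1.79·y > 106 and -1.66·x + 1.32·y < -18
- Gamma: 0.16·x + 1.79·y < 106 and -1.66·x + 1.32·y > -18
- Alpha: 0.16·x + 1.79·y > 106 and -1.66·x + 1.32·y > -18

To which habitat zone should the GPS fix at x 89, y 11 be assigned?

0.16·89 + 1.79·11 = 33.930, which is < 106
-1.66·89 + 1.32·11 = -133.220, which is < -18
This sign pattern matches Epsilon.

Epsilon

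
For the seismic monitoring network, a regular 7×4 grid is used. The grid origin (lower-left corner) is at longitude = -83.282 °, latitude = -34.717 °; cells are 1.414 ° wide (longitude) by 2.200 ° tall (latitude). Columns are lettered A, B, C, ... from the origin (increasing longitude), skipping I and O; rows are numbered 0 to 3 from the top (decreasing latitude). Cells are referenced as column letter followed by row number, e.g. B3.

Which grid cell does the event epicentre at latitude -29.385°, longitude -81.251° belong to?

B1

Column index: ⌊(-81.251 − -83.282) / 1.414⌋ = ⌊1.436⌋ = 1 → column B
Row offset from origin: ⌊(-29.385 − -34.717) / 2.200⌋ = ⌊2.424⌋ = 2 → row 1 (counted from top)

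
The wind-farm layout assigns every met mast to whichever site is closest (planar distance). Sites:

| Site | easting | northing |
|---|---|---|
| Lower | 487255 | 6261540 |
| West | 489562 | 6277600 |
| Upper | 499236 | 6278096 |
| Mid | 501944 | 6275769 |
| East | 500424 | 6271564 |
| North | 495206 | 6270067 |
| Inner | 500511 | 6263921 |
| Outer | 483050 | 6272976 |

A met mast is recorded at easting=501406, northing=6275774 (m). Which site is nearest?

Mid

Squared distances to each site:
Lower: 402857557.000; West: 143614612.000; Upper: 10100584.000; Mid: 289469.000; East: 18688424.000; North: 71009849.000; Inner: 141294634.000; Outer: 344771540.000.
Minimum at Mid.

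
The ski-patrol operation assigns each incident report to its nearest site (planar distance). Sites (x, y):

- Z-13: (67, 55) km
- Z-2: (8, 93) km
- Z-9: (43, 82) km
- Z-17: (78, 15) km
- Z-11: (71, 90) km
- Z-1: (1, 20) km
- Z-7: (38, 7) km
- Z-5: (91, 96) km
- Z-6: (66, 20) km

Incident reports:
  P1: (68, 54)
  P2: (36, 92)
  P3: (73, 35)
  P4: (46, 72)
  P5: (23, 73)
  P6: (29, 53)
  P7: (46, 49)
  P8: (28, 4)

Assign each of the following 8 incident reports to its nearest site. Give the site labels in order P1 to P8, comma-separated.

Z-13, Z-9, Z-6, Z-9, Z-9, Z-9, Z-13, Z-7

P1 → Z-13 (d²=2.00)
P2 → Z-9 (d²=149.00)
P3 → Z-6 (d²=274.00)
P4 → Z-9 (d²=109.00)
P5 → Z-9 (d²=481.00)
P6 → Z-9 (d²=1037.00)
P7 → Z-13 (d²=477.00)
P8 → Z-7 (d²=109.00)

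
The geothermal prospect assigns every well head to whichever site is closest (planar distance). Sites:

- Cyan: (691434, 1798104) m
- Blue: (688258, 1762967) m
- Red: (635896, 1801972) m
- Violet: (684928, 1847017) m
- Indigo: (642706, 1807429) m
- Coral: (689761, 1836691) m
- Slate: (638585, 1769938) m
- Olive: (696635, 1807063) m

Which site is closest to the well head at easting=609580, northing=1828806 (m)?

Red

Squared distances to each site:
Cyan: 7642690120.000; Blue: 10525001605.000; Red: 1412595412.000; Violet: 6008961625.000; Indigo: 1554308005.000; Coral: 6491165986.000; Slate: 4306731449.000; Olive: 8051331074.000.
Minimum at Red.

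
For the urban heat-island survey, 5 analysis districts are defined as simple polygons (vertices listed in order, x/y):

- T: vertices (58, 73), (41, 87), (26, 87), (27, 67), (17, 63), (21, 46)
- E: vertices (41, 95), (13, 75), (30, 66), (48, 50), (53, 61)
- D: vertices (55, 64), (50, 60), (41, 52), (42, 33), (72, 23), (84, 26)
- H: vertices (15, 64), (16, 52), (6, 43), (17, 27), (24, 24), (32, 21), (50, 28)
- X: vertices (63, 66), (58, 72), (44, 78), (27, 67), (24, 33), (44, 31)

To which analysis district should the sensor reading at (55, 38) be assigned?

Cast a ray rightward from (55, 38). For each polygon, the edges (by vertex number in listed order) whose endpoints lie on opposite sides of y = 38, where each meets that height, and whether that is right or left of the point:
T: no edge straddles that height → 0 crossings.
E: no edge straddles that height → 0 crossings.
D: 3–4 at x≈41.7 (left), 6–1 at x≈74.8 (right) → 1 crossing.
H: 3–4 at x≈9.4 (left), 7–1 at x≈40.3 (left) → 0 crossings.
X: 4–5 at x≈24.4 (left), 6–1 at x≈47.8 (left) → 0 crossings.
Only D has an odd count, so the point is inside D.

D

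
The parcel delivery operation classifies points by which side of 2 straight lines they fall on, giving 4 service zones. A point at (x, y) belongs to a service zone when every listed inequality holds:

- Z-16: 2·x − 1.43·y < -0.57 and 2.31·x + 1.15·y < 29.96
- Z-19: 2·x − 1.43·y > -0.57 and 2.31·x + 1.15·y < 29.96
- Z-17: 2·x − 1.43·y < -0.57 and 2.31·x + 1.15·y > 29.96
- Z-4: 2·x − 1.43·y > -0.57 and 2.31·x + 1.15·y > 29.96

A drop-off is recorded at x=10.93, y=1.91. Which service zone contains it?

Z-19

2·10.93 − 1.43·1.91 = 19.129, which is > -0.57
2.31·10.93 + 1.15·1.91 = 27.445, which is < 29.96
This sign pattern matches Z-19.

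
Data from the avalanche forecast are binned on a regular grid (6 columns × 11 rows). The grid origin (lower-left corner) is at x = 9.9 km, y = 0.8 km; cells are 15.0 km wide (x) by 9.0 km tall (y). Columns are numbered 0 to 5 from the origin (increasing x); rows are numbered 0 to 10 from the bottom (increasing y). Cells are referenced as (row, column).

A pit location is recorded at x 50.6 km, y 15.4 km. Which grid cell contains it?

(1, 2)

Column index: ⌊(50.6 − 9.9) / 15.0⌋ = ⌊2.713⌋ = 2
Row offset from origin: ⌊(15.4 − 0.8) / 9.0⌋ = ⌊1.622⌋ = 1 → row 1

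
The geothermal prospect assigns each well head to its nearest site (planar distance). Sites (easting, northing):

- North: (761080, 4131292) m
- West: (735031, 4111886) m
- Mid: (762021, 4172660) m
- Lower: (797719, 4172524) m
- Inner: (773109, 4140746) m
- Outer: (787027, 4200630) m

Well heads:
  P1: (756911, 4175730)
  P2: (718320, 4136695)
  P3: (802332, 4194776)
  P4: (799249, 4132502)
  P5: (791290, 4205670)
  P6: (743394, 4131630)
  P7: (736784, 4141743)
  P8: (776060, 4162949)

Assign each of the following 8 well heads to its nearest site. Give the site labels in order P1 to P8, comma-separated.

P1 → Mid (d²=35537000.00)
P2 → West (d²=894744002.00)
P3 → Outer (d²=268512341.00)
P4 → Inner (d²=751263136.00)
P5 → Outer (d²=43574769.00)
P6 → North (d²=312908840.00)
P7 → North (d²=699519017.00)
P8 → Mid (d²=291397042.00)

Mid, West, Outer, Inner, Outer, North, North, Mid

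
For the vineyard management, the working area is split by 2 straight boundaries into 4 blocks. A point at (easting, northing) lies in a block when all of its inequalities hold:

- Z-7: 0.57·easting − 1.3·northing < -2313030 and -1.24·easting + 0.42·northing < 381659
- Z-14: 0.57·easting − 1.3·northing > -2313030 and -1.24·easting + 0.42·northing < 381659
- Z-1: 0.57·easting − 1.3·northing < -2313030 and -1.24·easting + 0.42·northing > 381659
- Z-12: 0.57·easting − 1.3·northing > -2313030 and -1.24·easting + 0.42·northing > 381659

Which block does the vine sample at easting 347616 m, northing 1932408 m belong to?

Z-7

0.57·347616 − 1.3·1932408 = -2313989.280, which is < -2313030
-1.24·347616 + 0.42·1932408 = 380567.520, which is < 381659
This sign pattern matches Z-7.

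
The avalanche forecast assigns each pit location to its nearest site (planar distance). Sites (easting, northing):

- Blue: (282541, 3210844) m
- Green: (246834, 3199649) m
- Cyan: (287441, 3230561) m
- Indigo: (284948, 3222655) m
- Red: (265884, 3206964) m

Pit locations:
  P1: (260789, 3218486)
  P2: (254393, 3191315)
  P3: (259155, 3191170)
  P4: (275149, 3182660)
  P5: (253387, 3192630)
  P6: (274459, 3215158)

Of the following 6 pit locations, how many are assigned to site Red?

2

P1 → Red
P2 → Green
P3 → Green
P4 → Red
P5 → Green
P6 → Blue
2 of the 6 go to Red.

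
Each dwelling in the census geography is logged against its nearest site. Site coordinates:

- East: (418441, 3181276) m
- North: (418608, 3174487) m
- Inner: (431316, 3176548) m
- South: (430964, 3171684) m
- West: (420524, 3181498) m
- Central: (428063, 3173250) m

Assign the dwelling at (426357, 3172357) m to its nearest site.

Squared distances to each site:
East: 142211617.000; North: 64583901.000; Inner: 42156162.000; South: 21677378.000; West: 117581770.000; Central: 3707885.000.
Minimum at Central.

Central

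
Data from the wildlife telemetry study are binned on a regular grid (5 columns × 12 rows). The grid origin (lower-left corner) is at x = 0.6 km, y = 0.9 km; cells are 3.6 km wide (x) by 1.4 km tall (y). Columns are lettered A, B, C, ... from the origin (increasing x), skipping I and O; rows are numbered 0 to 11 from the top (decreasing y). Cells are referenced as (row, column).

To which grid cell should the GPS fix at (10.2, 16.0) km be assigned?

(1, C)

Column index: ⌊(10.2 − 0.6) / 3.6⌋ = ⌊2.667⌋ = 2 → column C
Row offset from origin: ⌊(16.0 − 0.9) / 1.4⌋ = ⌊10.786⌋ = 10 → row 1 (counted from top)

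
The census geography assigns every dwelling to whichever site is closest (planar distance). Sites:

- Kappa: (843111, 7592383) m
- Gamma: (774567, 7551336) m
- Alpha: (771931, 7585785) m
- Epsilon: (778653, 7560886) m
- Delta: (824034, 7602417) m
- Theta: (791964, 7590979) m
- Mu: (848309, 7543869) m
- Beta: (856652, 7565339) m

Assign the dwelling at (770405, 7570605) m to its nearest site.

Squared distances to each site:
Kappa: 5760443720.000; Gamma: 388616605.000; Alpha: 232761076.000; Epsilon: 162488465.000; Delta: 3888072985.000; Theta: 879890357.000; Mu: 6783846912.000; Beta: 7466275765.000.
Minimum at Epsilon.

Epsilon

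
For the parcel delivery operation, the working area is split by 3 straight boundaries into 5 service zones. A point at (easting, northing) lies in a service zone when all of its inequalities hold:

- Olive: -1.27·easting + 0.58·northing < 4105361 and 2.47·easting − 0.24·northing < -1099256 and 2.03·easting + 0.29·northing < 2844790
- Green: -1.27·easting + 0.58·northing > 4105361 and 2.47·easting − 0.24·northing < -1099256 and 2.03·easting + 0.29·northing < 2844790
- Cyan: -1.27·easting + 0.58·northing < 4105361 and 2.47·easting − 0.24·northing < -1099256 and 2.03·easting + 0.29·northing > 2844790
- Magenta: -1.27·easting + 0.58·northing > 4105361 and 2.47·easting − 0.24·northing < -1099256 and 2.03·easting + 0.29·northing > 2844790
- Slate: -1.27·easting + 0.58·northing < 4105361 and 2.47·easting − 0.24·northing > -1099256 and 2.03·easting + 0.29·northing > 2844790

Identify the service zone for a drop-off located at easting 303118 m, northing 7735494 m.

-1.27·303118 + 0.58·7735494 = 4101626.660, which is < 4105361
2.47·303118 − 0.24·7735494 = -1107817.100, which is < -1099256
2.03·303118 + 0.29·7735494 = 2858622.800, which is > 2844790
This sign pattern matches Cyan.

Cyan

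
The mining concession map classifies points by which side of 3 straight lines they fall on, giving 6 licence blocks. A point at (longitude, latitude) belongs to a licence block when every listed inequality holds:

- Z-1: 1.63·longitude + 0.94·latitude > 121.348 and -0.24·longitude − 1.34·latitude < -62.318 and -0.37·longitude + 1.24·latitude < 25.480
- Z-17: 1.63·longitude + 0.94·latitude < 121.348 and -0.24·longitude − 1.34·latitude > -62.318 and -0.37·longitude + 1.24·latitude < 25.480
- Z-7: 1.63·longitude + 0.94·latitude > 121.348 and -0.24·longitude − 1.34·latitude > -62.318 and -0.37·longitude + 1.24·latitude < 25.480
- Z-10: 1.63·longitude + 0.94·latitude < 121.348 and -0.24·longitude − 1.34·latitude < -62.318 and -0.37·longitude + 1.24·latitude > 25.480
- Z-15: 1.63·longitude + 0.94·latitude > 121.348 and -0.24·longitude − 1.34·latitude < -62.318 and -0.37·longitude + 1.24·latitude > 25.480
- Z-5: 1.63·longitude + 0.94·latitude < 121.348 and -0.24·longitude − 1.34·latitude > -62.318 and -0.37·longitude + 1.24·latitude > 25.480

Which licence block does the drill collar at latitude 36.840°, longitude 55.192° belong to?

Z-1

1.63·55.192 + 0.94·36.840 = 124.593, which is > 121.348
-0.24·55.192 − 1.34·36.840 = -62.612, which is < -62.318
-0.37·55.192 + 1.24·36.840 = 25.261, which is < 25.480
This sign pattern matches Z-1.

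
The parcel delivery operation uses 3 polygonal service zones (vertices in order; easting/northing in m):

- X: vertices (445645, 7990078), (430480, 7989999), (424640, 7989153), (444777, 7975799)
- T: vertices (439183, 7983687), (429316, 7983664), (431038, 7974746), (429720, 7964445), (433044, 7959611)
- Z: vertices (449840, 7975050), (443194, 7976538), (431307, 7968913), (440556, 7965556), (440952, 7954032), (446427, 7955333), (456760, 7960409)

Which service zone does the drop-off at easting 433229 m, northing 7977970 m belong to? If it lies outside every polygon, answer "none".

T

Cast a ray rightward from (433229, 7977970). For each polygon, the edges (by vertex number in listed order) whose endpoints lie on opposite sides of northing = 7977970, where each meets that height, and whether that is right or left of the point:
X: 3–4 at easting≈441503.3 (right), 4–1 at easting≈444909.0 (right) → 2 crossings.
T: 2–3 at easting≈430415.5 (left), 5–1 at easting≈437725.3 (right) → 1 crossing.
Z: no edge straddles that height → 0 crossings.
Only T has an odd count, so the point is inside T.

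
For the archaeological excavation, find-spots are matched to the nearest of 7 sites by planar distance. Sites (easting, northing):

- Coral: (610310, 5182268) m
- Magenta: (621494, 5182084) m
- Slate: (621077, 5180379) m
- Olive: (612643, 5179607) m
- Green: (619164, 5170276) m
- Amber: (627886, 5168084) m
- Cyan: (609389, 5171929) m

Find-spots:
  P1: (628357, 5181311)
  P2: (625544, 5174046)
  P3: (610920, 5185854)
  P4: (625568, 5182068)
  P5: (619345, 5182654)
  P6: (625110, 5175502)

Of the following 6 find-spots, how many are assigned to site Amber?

P1 → Magenta
P2 → Amber
P3 → Coral
P4 → Magenta
P5 → Magenta
P6 → Slate
1 of the 6 goes to Amber.

1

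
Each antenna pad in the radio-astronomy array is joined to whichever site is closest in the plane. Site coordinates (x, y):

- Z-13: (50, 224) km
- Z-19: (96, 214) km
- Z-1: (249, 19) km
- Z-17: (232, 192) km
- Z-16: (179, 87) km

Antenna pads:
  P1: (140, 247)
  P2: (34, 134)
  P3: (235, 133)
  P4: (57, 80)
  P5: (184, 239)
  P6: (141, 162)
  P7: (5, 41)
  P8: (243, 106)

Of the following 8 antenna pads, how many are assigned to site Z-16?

P1 → Z-19
P2 → Z-13
P3 → Z-17
P4 → Z-16
P5 → Z-17
P6 → Z-19
P7 → Z-16
P8 → Z-16
3 of the 8 go to Z-16.

3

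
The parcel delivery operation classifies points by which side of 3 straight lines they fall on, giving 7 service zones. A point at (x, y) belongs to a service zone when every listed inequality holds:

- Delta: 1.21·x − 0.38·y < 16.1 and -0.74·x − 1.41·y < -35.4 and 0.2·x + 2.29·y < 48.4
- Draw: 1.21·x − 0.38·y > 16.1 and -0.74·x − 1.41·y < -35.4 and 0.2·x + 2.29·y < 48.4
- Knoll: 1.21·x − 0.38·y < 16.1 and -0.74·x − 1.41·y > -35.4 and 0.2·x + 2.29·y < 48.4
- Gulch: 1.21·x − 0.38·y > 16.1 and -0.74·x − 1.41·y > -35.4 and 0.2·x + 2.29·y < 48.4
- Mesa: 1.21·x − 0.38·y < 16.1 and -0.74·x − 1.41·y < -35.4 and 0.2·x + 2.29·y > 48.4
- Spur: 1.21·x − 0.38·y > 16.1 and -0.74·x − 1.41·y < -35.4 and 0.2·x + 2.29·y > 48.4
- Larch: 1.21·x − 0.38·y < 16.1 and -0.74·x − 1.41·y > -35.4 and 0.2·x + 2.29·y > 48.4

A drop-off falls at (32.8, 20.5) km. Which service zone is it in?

1.21·32.8 − 0.38·20.5 = 31.898, which is > 16.1
-0.74·32.8 − 1.41·20.5 = -53.177, which is < -35.4
0.2·32.8 + 2.29·20.5 = 53.505, which is > 48.4
This sign pattern matches Spur.

Spur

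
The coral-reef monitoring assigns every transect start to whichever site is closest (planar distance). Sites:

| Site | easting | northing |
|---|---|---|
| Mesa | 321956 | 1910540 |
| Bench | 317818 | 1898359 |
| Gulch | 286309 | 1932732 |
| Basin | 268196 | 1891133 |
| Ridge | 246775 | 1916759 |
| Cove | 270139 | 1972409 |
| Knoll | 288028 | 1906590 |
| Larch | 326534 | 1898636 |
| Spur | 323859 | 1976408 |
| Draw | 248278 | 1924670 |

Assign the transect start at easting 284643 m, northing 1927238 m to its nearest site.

Gulch

Squared distances to each site:
Mesa: 1671083173.000; Bench: 1934577266.000; Gulch: 32959592.000; Basin: 1574074834.000; Ridge: 1543794865.000; Cove: 2250785257.000; Knoll: 437798129.000; Larch: 2572930285.000; Spur: 3955583556.000; Draw: 1329007849.000.
Minimum at Gulch.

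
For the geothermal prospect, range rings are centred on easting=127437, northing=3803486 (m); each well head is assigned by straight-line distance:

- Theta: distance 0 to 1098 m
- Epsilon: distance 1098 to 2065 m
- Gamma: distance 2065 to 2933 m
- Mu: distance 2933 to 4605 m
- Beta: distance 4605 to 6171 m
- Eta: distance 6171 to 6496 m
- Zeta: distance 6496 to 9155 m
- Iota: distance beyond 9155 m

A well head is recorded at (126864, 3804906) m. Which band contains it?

Epsilon

Distance = √((126864−127437)² + (3804906−3803486)²) = √(328329.000 + 2016400.000) = 1531.251 m.
1098 ≤ 1531.251 < 2065 → Epsilon.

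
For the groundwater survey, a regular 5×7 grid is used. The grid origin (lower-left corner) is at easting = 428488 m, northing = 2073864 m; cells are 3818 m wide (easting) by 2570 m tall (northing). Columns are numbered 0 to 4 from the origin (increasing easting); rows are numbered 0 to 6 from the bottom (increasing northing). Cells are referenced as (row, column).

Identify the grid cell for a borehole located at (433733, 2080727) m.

Column index: ⌊(433733 − 428488) / 3818⌋ = ⌊1.374⌋ = 1
Row offset from origin: ⌊(2080727 − 2073864) / 2570⌋ = ⌊2.670⌋ = 2 → row 2

(2, 1)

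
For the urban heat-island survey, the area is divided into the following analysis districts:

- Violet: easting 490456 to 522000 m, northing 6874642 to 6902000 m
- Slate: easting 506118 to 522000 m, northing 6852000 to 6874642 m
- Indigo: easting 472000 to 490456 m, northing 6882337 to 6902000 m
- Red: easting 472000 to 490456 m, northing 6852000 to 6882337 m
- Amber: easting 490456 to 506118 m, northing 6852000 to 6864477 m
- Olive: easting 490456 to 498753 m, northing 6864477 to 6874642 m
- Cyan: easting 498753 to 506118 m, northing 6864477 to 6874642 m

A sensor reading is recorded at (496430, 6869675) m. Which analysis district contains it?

The point has easting = 496430 and northing = 6869675.
Only Olive satisfies 490456 ≤ easting ≤ 498753 and 6864477 ≤ northing ≤ 6874642.

Olive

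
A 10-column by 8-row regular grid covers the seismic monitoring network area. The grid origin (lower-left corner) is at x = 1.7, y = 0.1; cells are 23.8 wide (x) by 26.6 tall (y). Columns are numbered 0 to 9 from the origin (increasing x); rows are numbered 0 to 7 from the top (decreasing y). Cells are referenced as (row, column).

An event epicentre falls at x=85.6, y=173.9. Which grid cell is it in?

(1, 3)

Column index: ⌊(85.6 − 1.7) / 23.8⌋ = ⌊3.525⌋ = 3
Row offset from origin: ⌊(173.9 − 0.1) / 26.6⌋ = ⌊6.534⌋ = 6 → row 1 (counted from top)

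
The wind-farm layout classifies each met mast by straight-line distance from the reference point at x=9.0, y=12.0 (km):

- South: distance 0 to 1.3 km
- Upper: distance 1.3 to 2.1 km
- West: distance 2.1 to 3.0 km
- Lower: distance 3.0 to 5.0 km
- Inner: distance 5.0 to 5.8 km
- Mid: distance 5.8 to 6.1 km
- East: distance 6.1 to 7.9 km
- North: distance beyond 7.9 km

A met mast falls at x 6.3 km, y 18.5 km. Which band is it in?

East

Distance = √((6.3−9.0)² + (18.5−12.0)²) = √(7.290 + 42.250) = 7.038 km.
6.1 ≤ 7.038 < 7.9 → East.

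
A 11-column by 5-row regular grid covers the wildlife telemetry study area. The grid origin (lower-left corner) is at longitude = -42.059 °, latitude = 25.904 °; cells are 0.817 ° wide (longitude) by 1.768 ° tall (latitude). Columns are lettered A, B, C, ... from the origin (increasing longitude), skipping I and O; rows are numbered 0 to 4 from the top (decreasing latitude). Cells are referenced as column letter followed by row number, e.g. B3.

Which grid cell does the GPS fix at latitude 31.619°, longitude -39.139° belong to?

D1

Column index: ⌊(-39.139 − -42.059) / 0.817⌋ = ⌊3.574⌋ = 3 → column D
Row offset from origin: ⌊(31.619 − 25.904) / 1.768⌋ = ⌊3.232⌋ = 3 → row 1 (counted from top)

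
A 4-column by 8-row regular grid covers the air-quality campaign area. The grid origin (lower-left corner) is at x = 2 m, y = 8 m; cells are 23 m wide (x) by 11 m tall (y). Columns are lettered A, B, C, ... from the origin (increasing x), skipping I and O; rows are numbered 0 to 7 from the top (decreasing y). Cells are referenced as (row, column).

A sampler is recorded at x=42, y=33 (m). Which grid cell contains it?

Column index: ⌊(42 − 2) / 23⌋ = ⌊1.739⌋ = 1 → column B
Row offset from origin: ⌊(33 − 8) / 11⌋ = ⌊2.273⌋ = 2 → row 5 (counted from top)

(5, B)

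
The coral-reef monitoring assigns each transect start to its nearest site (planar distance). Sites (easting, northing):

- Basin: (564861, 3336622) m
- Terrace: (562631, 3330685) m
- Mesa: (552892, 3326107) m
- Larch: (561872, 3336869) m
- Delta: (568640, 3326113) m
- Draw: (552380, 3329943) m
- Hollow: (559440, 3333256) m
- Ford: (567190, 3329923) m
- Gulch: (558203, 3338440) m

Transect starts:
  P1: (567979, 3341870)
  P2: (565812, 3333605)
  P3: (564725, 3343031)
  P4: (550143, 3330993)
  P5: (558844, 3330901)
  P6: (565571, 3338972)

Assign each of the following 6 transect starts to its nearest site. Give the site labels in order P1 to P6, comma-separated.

Basin, Basin, Basin, Draw, Hollow, Basin

P1 → Basin (d²=37263428.00)
P2 → Basin (d²=10006690.00)
P3 → Basin (d²=41093777.00)
P4 → Draw (d²=6106669.00)
P5 → Hollow (d²=5901241.00)
P6 → Basin (d²=6026600.00)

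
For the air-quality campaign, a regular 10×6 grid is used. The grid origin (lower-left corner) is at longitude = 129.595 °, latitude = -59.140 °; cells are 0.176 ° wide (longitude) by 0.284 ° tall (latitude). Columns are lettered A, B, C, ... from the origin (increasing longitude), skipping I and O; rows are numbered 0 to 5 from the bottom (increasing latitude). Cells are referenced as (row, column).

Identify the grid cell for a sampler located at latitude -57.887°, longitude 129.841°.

Column index: ⌊(129.841 − 129.595) / 0.176⌋ = ⌊1.398⌋ = 1 → column B
Row offset from origin: ⌊(-57.887 − -59.140) / 0.284⌋ = ⌊4.412⌋ = 4 → row 4

(4, B)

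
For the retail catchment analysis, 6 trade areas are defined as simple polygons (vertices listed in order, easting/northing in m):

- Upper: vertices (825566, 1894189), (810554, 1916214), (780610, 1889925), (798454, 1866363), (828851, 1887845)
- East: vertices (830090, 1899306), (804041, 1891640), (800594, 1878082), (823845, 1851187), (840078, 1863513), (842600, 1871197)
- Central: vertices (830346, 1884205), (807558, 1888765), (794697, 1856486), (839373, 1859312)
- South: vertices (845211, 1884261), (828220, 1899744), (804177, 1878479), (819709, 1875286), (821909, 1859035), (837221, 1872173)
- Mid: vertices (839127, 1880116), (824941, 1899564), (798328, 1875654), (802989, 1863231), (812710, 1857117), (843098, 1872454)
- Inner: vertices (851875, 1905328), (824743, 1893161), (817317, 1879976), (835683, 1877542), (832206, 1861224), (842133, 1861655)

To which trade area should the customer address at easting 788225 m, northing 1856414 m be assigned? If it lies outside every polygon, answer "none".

Cast a ray rightward from (788225, 1856414). For each polygon, the edges (by vertex number in listed order) whose endpoints lie on opposite sides of northing = 1856414, where each meets that height, and whether that is right or left of the point:
Upper: no edge straddles that height → 0 crossings.
East: 3–4 at easting≈819326.2 (right), 4–5 at easting≈830728.8 (right) → 2 crossings.
Central: no edge straddles that height → 0 crossings.
South: no edge straddles that height → 0 crossings.
Mid: no edge straddles that height → 0 crossings.
Inner: no edge straddles that height → 0 crossings.
All counts are even, so the point lies outside every listed polygon.

none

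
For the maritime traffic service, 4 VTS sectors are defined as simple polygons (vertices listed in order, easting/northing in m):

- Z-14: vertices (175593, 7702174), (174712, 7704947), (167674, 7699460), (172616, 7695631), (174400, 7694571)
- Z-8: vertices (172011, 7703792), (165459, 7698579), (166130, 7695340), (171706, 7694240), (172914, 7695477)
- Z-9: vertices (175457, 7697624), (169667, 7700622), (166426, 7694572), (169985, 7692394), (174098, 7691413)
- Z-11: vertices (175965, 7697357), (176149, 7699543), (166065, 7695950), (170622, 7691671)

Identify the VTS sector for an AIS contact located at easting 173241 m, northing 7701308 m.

Z-14

Cast a ray rightward from (173241, 7701308). For each polygon, the edges (by vertex number in listed order) whose endpoints lie on opposite sides of northing = 7701308, where each meets that height, and whether that is right or left of the point:
Z-14: 2–3 at easting≈170044.4 (left), 5–1 at easting≈175457.1 (right) → 1 crossing.
Z-8: 1–2 at easting≈168889.0 (left), 5–1 at easting≈172280.8 (left) → 0 crossings.
Z-9: no edge straddles that height → 0 crossings.
Z-11: no edge straddles that height → 0 crossings.
Only Z-14 has an odd count, so the point is inside Z-14.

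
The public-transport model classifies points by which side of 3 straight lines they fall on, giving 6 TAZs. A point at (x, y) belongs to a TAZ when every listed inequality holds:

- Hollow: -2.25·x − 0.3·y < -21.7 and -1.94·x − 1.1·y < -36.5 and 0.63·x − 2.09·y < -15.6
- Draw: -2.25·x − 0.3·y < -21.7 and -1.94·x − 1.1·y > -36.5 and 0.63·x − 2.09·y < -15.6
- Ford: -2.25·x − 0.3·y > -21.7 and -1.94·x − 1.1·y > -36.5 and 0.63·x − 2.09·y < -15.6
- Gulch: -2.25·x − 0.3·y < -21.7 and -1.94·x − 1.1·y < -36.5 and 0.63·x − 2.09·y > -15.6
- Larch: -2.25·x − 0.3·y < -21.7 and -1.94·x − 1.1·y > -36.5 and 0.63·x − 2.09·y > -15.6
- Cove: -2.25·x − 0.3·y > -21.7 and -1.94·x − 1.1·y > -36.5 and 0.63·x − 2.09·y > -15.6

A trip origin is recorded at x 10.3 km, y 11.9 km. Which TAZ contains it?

Draw

-2.25·10.3 − 0.3·11.9 = -26.745, which is < -21.7
-1.94·10.3 − 1.1·11.9 = -33.072, which is > -36.5
0.63·10.3 − 2.09·11.9 = -18.382, which is < -15.6
This sign pattern matches Draw.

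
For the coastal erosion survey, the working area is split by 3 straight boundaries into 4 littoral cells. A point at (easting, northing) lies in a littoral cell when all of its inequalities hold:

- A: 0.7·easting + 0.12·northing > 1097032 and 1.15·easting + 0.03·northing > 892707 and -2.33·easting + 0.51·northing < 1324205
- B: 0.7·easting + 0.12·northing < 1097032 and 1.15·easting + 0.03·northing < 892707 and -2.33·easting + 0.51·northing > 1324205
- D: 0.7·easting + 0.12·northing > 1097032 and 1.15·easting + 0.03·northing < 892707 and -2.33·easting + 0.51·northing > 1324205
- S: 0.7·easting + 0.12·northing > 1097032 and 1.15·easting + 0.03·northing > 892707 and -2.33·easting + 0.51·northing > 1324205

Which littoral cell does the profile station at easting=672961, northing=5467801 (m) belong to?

A

0.7·672961 + 0.12·5467801 = 1127208.820, which is > 1097032
1.15·672961 + 0.03·5467801 = 937939.180, which is > 892707
-2.33·672961 + 0.51·5467801 = 1220579.380, which is < 1324205
This sign pattern matches A.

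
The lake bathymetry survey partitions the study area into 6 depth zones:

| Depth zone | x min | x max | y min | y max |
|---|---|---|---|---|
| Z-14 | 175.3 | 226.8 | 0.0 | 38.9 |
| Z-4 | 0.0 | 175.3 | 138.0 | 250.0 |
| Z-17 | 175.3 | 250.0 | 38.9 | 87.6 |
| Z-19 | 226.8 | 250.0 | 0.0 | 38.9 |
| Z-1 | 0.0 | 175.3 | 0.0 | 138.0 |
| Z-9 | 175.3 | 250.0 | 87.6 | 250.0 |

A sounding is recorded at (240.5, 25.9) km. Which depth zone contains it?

The point has x = 240.5 and y = 25.9.
Only Z-19 satisfies 226.8 ≤ x ≤ 250.0 and 0.0 ≤ y ≤ 38.9.

Z-19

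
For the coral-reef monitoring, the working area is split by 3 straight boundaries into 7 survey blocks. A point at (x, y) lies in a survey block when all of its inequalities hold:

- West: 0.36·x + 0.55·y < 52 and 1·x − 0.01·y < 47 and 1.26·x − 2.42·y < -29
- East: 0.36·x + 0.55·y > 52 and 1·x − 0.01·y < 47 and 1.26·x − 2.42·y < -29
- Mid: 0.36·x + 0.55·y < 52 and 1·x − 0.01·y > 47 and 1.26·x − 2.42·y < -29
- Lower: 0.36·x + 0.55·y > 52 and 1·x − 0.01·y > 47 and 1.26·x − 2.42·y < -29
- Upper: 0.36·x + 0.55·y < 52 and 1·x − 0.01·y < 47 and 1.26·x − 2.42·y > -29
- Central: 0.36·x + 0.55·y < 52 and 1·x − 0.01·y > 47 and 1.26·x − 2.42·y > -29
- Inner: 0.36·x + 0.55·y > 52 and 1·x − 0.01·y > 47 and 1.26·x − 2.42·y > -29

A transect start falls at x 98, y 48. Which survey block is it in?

Inner

0.36·98 + 0.55·48 = 61.680, which is > 52
1·98 − 0.01·48 = 97.520, which is > 47
1.26·98 − 2.42·48 = 7.320, which is > -29
This sign pattern matches Inner.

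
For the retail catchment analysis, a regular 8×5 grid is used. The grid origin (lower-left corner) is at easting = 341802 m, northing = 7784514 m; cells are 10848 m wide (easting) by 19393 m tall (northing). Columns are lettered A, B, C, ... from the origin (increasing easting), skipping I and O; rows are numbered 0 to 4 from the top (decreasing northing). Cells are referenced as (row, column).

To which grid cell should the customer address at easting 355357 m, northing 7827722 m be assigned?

Column index: ⌊(355357 − 341802) / 10848⌋ = ⌊1.250⌋ = 1 → column B
Row offset from origin: ⌊(7827722 − 7784514) / 19393⌋ = ⌊2.228⌋ = 2 → row 2 (counted from top)

(2, B)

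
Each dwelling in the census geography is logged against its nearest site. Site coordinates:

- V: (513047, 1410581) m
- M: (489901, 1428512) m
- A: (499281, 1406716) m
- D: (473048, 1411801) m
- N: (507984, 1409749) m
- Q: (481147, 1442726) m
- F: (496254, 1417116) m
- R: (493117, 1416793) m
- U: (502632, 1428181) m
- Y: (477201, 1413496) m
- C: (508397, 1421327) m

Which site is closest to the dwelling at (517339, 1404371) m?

Squared distances to each site:
V: 56985364.000; M: 1335631725.000; A: 331590389.000; D: 2016897581.000; N: 116438909.000; Q: 2780966889.000; F: 607012250.000; R: 741011368.000; U: 783211949.000; Y: 1694324669.000; C: 367465300.000.
Minimum at V.

V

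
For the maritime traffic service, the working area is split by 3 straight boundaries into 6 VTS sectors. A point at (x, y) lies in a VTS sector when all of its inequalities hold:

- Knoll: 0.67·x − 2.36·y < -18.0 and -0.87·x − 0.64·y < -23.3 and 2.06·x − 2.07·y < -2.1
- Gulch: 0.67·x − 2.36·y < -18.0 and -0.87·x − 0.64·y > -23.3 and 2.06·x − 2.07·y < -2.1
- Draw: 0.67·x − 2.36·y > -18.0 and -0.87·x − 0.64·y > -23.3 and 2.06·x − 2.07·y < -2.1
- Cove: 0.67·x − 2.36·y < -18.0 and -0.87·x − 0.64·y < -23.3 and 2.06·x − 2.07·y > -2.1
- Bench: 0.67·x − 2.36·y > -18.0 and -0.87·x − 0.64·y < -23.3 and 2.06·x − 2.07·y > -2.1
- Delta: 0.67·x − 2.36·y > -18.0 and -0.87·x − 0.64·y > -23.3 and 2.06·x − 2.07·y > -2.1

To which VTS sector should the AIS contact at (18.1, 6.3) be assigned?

Delta

0.67·18.1 − 2.36·6.3 = -2.741, which is > -18.0
-0.87·18.1 − 0.64·6.3 = -19.779, which is > -23.3
2.06·18.1 − 2.07·6.3 = 24.245, which is > -2.1
This sign pattern matches Delta.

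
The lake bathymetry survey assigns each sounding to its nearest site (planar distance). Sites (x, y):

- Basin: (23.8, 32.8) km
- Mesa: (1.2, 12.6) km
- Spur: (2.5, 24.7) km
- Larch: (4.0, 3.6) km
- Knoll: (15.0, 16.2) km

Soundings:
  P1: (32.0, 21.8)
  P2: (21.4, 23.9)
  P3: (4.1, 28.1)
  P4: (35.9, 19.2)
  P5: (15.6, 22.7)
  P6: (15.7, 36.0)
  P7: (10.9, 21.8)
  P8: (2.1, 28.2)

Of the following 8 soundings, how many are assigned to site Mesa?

P1 → Basin
P2 → Basin
P3 → Spur
P4 → Basin
P5 → Knoll
P6 → Basin
P7 → Knoll
P8 → Spur
0 of the 8 go to Mesa.

0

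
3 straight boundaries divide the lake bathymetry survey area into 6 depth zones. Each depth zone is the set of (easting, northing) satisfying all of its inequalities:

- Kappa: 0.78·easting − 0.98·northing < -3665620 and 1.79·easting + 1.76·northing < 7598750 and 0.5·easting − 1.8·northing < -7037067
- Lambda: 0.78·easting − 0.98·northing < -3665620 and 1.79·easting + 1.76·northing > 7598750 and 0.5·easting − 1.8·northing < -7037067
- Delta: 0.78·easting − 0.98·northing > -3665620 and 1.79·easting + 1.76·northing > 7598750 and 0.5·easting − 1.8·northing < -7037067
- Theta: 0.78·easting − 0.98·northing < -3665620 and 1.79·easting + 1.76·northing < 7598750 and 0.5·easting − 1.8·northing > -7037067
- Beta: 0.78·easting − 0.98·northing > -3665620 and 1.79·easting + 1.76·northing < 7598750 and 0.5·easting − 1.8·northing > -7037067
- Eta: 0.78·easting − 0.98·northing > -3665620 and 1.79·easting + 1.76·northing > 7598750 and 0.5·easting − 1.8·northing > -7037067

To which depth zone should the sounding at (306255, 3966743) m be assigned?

0.78·306255 − 0.98·3966743 = -3648529.240, which is > -3665620
1.79·306255 + 1.76·3966743 = 7529664.130, which is < 7598750
0.5·306255 − 1.8·3966743 = -6987009.900, which is > -7037067
This sign pattern matches Beta.

Beta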